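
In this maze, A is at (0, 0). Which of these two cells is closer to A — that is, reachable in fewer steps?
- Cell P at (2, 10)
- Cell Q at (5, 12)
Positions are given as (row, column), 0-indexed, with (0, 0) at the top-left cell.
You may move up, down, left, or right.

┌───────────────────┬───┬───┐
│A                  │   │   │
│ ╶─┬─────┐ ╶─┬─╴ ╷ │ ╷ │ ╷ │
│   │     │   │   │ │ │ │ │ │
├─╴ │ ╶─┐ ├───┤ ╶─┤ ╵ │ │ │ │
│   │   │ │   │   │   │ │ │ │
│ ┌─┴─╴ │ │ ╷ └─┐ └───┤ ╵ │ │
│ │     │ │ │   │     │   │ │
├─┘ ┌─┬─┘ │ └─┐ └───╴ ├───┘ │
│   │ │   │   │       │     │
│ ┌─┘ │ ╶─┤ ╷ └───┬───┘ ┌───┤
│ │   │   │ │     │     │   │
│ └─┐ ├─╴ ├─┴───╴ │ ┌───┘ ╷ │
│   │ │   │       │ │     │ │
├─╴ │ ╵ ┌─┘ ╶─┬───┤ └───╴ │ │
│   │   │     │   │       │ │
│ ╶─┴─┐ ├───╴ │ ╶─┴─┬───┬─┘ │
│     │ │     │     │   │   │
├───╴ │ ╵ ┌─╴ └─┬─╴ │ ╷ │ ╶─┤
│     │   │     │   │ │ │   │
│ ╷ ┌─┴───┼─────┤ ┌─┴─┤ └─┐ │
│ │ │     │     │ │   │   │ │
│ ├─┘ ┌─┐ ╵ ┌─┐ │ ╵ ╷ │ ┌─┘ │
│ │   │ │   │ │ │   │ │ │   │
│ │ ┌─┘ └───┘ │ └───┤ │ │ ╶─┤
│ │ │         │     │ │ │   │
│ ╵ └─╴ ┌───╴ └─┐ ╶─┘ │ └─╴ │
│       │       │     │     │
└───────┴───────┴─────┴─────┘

Shortest path A → P at (2, 10): 12 steps
Shortest path A → Q at (5, 12): 39 steps

P is closer (12 steps vs 39 steps).

Path to P:

┌───────────────────┬───┬───┐
│A → → → → → → → → ↓│   │   │
│ ╶─┬─────┐ ╶─┬─╴ ╷ │ ╷ │ ╷ │
│   │     │   │   │↓│ │ │ │ │
├─╴ │ ╶─┐ ├───┤ ╶─┤ ╵ │ │ │ │
│   │   │ │   │   │↳ P│ │ │ │
│ ┌─┴─╴ │ │ ╷ └─┐ └───┤ ╵ │ │
│ │     │ │ │   │     │   │ │
├─┘ ┌─┬─┘ │ └─┐ └───╴ ├───┘ │
│   │ │   │   │       │     │
│ ┌─┘ │ ╶─┤ ╷ └───┬───┘ ┌───┤
│ │   │   │ │     │     │   │
│ └─┐ ├─╴ ├─┴───╴ │ ┌───┘ ╷ │
│   │ │   │       │ │     │ │
├─╴ │ ╵ ┌─┘ ╶─┬───┤ └───╴ │ │
│   │   │     │   │       │ │
│ ╶─┴─┐ ├───╴ │ ╶─┴─┬───┬─┘ │
│     │ │     │     │   │   │
├───╴ │ ╵ ┌─╴ └─┬─╴ │ ╷ │ ╶─┤
│     │   │     │   │ │ │   │
│ ╷ ┌─┴───┼─────┤ ┌─┴─┤ └─┐ │
│ │ │     │     │ │   │   │ │
│ ├─┘ ┌─┐ ╵ ┌─┐ │ ╵ ╷ │ ┌─┘ │
│ │   │ │   │ │ │   │ │ │   │
│ │ ┌─┘ └───┘ │ └───┤ │ │ ╶─┤
│ │ │         │     │ │ │   │
│ ╵ └─╴ ┌───╴ └─┐ ╶─┘ │ └─╴ │
│       │       │     │     │
└───────┴───────┴─────┴─────┘

Path to Q:

┌───────────────────┬───┬───┐
│A → → → → → → → → ↓│↱ ↓│↱ ↓│
│ ╶─┬─────┐ ╶─┬─╴ ╷ │ ╷ │ ╷ │
│   │     │   │   │↓│↑│↓│↑│↓│
├─╴ │ ╶─┐ ├───┤ ╶─┤ ╵ │ │ │ │
│   │   │ │   │   │↳ ↑│↓│↑│↓│
│ ┌─┴─╴ │ │ ╷ └─┐ └───┤ ╵ │ │
│ │     │ │ │   │     │↳ ↑│↓│
├─┘ ┌─┬─┘ │ └─┐ └───╴ ├───┘ │
│   │ │   │   │       │↓ ← ↲│
│ ┌─┘ │ ╶─┤ ╷ └───┬───┘ ┌───┤
│ │   │   │ │     │↓ ← ↲│Q  │
│ └─┐ ├─╴ ├─┴───╴ │ ┌───┘ ╷ │
│   │ │   │       │↓│    ↑│ │
├─╴ │ ╵ ┌─┘ ╶─┬───┤ └───╴ │ │
│   │   │     │   │↳ → → ↑│ │
│ ╶─┴─┐ ├───╴ │ ╶─┴─┬───┬─┘ │
│     │ │     │     │   │   │
├───╴ │ ╵ ┌─╴ └─┬─╴ │ ╷ │ ╶─┤
│     │   │     │   │ │ │   │
│ ╷ ┌─┴───┼─────┤ ┌─┴─┤ └─┐ │
│ │ │     │     │ │   │   │ │
│ ├─┘ ┌─┐ ╵ ┌─┐ │ ╵ ╷ │ ┌─┘ │
│ │   │ │   │ │ │   │ │ │   │
│ │ ┌─┘ └───┘ │ └───┤ │ │ ╶─┤
│ │ │         │     │ │ │   │
│ ╵ └─╴ ┌───╴ └─┐ ╶─┘ │ └─╴ │
│       │       │     │     │
└───────┴───────┴─────┴─────┘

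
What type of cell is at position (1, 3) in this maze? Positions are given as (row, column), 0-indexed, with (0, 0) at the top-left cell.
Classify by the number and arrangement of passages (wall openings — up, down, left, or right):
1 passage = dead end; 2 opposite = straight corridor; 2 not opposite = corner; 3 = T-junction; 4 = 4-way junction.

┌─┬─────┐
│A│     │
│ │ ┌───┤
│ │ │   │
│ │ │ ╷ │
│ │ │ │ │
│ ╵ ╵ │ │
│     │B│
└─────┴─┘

Checking cell at (1, 3):
Number of passages: 2
Cell type: corner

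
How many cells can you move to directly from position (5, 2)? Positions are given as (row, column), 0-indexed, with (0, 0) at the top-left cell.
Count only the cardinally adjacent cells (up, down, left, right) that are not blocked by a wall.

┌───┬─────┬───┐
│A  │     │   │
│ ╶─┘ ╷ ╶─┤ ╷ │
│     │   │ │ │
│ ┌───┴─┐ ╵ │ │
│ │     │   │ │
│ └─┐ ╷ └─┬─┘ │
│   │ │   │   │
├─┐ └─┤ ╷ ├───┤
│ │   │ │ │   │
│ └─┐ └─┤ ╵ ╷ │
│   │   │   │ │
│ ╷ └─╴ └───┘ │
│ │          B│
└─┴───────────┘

Checking passable neighbors of (5, 2):
Neighbors: (4, 2), (5, 3)
Count: 2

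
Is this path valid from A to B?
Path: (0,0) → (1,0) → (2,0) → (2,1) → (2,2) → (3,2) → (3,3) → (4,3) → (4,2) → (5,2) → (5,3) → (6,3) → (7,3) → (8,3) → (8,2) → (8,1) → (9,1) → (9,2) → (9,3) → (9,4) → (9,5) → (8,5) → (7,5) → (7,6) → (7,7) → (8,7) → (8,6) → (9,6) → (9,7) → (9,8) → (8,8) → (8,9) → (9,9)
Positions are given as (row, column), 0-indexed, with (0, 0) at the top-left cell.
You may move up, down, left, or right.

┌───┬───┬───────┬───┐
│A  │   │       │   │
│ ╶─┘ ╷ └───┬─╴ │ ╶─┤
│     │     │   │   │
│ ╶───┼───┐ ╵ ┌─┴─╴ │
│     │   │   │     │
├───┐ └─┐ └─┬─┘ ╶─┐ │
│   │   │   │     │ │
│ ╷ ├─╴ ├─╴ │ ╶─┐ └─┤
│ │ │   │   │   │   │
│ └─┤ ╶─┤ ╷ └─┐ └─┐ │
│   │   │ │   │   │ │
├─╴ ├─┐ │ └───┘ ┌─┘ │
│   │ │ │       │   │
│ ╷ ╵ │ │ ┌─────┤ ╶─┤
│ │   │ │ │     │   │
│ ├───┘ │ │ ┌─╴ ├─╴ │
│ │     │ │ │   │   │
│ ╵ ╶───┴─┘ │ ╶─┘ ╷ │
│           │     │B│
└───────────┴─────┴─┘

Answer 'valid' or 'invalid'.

Checking path validity:
Result: All consecutive moves are passable.

valid

Correct solution:

┌───┬───┬───────┬───┐
│A  │   │       │   │
│ ╶─┘ ╷ └───┬─╴ │ ╶─┤
│↓    │     │   │   │
│ ╶───┼───┐ ╵ ┌─┴─╴ │
│↳ → ↓│   │   │     │
├───┐ └─┐ └─┬─┘ ╶─┐ │
│   │↳ ↓│   │     │ │
│ ╷ ├─╴ ├─╴ │ ╶─┐ └─┤
│ │ │↓ ↲│   │   │   │
│ └─┤ ╶─┤ ╷ └─┐ └─┐ │
│   │↳ ↓│ │   │   │ │
├─╴ ├─┐ │ └───┘ ┌─┘ │
│   │ │↓│       │   │
│ ╷ ╵ │ │ ┌─────┤ ╶─┤
│ │   │↓│ │↱ → ↓│   │
│ ├───┘ │ │ ┌─╴ ├─╴ │
│ │↓ ← ↲│ │↑│↓ ↲│↱ ↓│
│ ╵ ╶───┴─┘ │ ╶─┘ ╷ │
│  ↳ → → → ↑│↳ → ↑│B│
└───────────┴─────┴─┘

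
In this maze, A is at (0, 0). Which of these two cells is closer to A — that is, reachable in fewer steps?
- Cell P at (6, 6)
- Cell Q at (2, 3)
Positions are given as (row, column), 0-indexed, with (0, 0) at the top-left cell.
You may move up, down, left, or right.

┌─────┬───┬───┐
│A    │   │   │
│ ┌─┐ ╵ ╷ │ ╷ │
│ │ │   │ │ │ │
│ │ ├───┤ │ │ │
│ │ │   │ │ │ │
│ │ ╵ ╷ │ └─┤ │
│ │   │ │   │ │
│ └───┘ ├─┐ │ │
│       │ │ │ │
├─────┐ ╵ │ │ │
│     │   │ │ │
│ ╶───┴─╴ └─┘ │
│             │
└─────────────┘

Shortest path A → P at (6, 6): 12 steps
Shortest path A → Q at (2, 3): 9 steps

Q is closer (9 steps vs 12 steps).

Path to P:

┌─────┬───┬───┐
│A    │   │   │
│ ┌─┐ ╵ ╷ │ ╷ │
│↓│ │   │ │ │ │
│ │ ├───┤ │ │ │
│↓│ │   │ │ │ │
│ │ ╵ ╷ │ └─┤ │
│↓│   │ │   │ │
│ └───┘ ├─┐ │ │
│↳ → → ↓│ │ │ │
├─────┐ ╵ │ │ │
│     │↳ ↓│ │ │
│ ╶───┴─╴ └─┘ │
│        ↳ → P│
└─────────────┘

Path to Q:

┌─────┬───┬───┐
│A    │   │   │
│ ┌─┐ ╵ ╷ │ ╷ │
│↓│ │   │ │ │ │
│ │ ├───┤ │ │ │
│↓│ │  Q│ │ │ │
│ │ ╵ ╷ │ └─┤ │
│↓│   │↑│   │ │
│ └───┘ ├─┐ │ │
│↳ → → ↑│ │ │ │
├─────┐ ╵ │ │ │
│     │   │ │ │
│ ╶───┴─╴ └─┘ │
│             │
└─────────────┘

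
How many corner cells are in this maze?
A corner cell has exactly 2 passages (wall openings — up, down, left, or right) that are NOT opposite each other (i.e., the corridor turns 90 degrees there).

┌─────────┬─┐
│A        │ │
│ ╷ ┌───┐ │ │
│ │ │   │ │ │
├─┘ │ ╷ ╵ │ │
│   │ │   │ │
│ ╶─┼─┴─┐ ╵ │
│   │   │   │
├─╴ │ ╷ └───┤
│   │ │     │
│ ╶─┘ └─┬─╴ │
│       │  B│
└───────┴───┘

Counting corner cells (2 non-opposite passages):
Total corners: 19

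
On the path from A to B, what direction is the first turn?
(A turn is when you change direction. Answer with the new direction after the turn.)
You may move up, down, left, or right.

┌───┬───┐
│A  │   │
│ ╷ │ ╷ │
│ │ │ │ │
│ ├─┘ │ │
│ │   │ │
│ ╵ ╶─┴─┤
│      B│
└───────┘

Directions: down, down, down, right, right, right
First turn direction: right

Solution:

┌───┬───┐
│A  │   │
│ ╷ │ ╷ │
│↓│ │ │ │
│ ├─┘ │ │
│↓│   │ │
│ ╵ ╶─┴─┤
│↳ → → B│
└───────┘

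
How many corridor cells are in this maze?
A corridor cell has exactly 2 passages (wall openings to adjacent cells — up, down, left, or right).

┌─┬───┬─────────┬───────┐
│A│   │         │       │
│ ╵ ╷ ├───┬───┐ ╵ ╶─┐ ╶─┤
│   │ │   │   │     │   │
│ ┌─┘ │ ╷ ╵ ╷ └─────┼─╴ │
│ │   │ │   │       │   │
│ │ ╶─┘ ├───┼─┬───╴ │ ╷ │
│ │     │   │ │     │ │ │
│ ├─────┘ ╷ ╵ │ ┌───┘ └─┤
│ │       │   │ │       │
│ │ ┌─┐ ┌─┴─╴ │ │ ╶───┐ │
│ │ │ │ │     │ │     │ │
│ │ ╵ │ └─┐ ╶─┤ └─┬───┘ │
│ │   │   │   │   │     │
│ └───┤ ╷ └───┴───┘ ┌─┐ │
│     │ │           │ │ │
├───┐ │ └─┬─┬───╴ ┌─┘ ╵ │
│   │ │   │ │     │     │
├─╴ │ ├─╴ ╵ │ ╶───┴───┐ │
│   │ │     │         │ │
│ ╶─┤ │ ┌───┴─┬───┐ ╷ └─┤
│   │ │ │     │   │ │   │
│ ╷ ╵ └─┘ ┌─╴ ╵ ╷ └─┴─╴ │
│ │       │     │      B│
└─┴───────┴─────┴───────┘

Counting cells with exactly 2 passages:
Total corridor cells: 106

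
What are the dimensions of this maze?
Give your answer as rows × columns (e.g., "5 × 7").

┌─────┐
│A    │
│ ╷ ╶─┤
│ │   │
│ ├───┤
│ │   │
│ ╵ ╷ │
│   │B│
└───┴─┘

Counting the maze dimensions:
Rows (vertical): 4
Columns (horizontal): 3
Dimensions: 4 × 3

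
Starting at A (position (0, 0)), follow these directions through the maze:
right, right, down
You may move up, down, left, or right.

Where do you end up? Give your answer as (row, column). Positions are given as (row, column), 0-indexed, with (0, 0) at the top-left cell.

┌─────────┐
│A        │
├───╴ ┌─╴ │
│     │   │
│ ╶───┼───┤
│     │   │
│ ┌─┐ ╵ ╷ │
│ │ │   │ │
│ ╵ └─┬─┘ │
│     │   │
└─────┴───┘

Following directions step by step:
Start: (0, 0)
  right: (0, 0) → (0, 1)
  right: (0, 1) → (0, 2)
  down: (0, 2) → (1, 2)
Final position: (1, 2)

Path taken:

┌─────────┐
│A → ↓    │
├───╴ ┌─╴ │
│    B│   │
│ ╶───┼───┤
│     │   │
│ ┌─┐ ╵ ╷ │
│ │ │   │ │
│ ╵ └─┬─┘ │
│     │   │
└─────┴───┘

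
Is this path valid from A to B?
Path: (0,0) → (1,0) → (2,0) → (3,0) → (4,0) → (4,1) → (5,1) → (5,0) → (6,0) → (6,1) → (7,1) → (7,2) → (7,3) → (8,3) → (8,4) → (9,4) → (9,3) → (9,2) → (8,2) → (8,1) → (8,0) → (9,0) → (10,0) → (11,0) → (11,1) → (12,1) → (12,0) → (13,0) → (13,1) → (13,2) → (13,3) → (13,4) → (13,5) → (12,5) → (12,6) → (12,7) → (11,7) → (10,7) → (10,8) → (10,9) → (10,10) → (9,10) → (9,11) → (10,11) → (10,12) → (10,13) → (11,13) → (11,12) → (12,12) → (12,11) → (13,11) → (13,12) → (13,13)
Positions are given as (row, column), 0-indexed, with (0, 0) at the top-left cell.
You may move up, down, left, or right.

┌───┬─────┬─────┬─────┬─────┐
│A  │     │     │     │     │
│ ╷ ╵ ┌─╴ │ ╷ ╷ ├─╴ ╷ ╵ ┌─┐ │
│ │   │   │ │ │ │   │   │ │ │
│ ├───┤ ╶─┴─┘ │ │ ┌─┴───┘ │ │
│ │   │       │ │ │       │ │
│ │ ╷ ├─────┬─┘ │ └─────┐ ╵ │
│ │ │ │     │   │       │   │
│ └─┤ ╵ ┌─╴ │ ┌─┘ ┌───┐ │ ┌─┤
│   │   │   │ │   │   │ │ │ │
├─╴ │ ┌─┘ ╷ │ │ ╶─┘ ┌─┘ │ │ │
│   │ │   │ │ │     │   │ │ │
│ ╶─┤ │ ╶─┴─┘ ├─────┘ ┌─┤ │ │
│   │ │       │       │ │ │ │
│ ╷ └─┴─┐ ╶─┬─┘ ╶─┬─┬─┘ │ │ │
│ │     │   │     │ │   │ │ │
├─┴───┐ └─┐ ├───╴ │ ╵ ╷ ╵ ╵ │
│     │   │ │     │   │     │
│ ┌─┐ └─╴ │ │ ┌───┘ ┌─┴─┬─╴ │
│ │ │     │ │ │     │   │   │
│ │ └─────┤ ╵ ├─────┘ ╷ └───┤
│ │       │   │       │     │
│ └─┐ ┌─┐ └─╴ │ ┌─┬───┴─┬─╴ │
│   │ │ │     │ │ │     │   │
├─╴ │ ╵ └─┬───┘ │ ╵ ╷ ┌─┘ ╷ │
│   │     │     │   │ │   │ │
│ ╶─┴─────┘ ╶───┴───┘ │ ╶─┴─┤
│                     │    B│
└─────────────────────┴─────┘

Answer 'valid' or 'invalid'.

Checking path validity:
Result: All consecutive moves are passable.

valid

Correct solution:

┌───┬─────┬─────┬─────┬─────┐
│A  │     │     │     │     │
│ ╷ ╵ ┌─╴ │ ╷ ╷ ├─╴ ╷ ╵ ┌─┐ │
│↓│   │   │ │ │ │   │   │ │ │
│ ├───┤ ╶─┴─┘ │ │ ┌─┴───┘ │ │
│↓│   │       │ │ │       │ │
│ │ ╷ ├─────┬─┘ │ └─────┐ ╵ │
│↓│ │ │     │   │       │   │
│ └─┤ ╵ ┌─╴ │ ┌─┘ ┌───┐ │ ┌─┤
│↳ ↓│   │   │ │   │   │ │ │ │
├─╴ │ ┌─┘ ╷ │ │ ╶─┘ ┌─┘ │ │ │
│↓ ↲│ │   │ │ │     │   │ │ │
│ ╶─┤ │ ╶─┴─┘ ├─────┘ ┌─┤ │ │
│↳ ↓│ │       │       │ │ │ │
│ ╷ └─┴─┐ ╶─┬─┘ ╶─┬─┬─┘ │ │ │
│ │↳ → ↓│   │     │ │   │ │ │
├─┴───┐ └─┐ ├───╴ │ ╵ ╷ ╵ ╵ │
│↓ ← ↰│↳ ↓│ │     │   │     │
│ ┌─┐ └─╴ │ │ ┌───┘ ┌─┴─┬─╴ │
│↓│ │↑ ← ↲│ │ │     │↱ ↓│   │
│ │ └─────┤ ╵ ├─────┘ ╷ └───┤
│↓│       │   │↱ → → ↑│↳ → ↓│
│ └─┐ ┌─┐ └─╴ │ ┌─┬───┴─┬─╴ │
│↳ ↓│ │ │     │↑│ │     │↓ ↲│
├─╴ │ ╵ └─┬───┘ │ ╵ ╷ ┌─┘ ╷ │
│↓ ↲│     │↱ → ↑│   │ │↓ ↲│ │
│ ╶─┴─────┘ ╶───┴───┘ │ ╶─┴─┤
│↳ → → → → ↑          │↳ → B│
└─────────────────────┴─────┘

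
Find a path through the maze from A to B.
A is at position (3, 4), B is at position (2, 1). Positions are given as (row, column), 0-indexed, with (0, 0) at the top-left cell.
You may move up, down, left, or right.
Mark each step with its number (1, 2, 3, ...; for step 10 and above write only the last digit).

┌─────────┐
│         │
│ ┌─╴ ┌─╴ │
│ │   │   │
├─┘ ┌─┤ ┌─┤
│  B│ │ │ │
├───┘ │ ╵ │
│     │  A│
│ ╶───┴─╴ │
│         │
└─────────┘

Finding the shortest path from (3, 4) to (2, 1):
Path length: 10 steps
Directions: left → up → up → right → up → left → left → down → left → down

Solution:

┌─────────┐
│    7 6 5│
│ ┌─╴ ┌─╴ │
│ │9 8│3 4│
├─┘ ┌─┤ ┌─┤
│  B│ │2│ │
├───┘ │ ╵ │
│     │1 A│
│ ╶───┴─╴ │
│         │
└─────────┘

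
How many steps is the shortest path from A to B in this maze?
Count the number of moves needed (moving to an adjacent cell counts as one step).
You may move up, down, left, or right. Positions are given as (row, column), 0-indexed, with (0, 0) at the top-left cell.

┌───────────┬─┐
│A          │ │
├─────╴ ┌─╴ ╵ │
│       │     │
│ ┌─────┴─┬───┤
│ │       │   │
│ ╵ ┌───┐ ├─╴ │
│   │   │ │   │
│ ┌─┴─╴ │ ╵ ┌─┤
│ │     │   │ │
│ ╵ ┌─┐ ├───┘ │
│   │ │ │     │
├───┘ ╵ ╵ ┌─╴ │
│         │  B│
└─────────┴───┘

Using BFS to find shortest path:
Start: (0, 0), End: (6, 6)
Path found:
(0,0) → (0,1) → (0,2) → (0,3) → (1,3) → (1,2) → (1,1) → (1,0) → (2,0) → (3,0) → (4,0) → (5,0) → (5,1) → (4,1) → (4,2) → (4,3) → (5,3) → (6,3) → (6,4) → (5,4) → (5,5) → (5,6) → (6,6)
Number of steps: 22

Solution:

┌───────────┬─┐
│A → → ↓    │ │
├─────╴ ┌─╴ ╵ │
│↓ ← ← ↲│     │
│ ┌─────┴─┬───┤
│↓│       │   │
│ ╵ ┌───┐ ├─╴ │
│↓  │   │ │   │
│ ┌─┴─╴ │ ╵ ┌─┤
│↓│↱ → ↓│   │ │
│ ╵ ┌─┐ ├───┘ │
│↳ ↑│ │↓│↱ → ↓│
├───┘ ╵ ╵ ┌─╴ │
│      ↳ ↑│  B│
└─────────┴───┘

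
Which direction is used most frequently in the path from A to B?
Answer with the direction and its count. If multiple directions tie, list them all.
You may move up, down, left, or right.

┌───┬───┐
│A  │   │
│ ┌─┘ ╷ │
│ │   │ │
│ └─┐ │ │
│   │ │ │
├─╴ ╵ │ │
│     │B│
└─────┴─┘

Directions: down, down, right, down, right, up, up, up, right, down, down, down
Counts: {'down': 6, 'right': 3, 'up': 3}
Most common: down (6 times)

Solution:

┌───┬───┐
│A  │↱ ↓│
│ ┌─┘ ╷ │
│↓│  ↑│↓│
│ └─┐ │ │
│↳ ↓│↑│↓│
├─╴ ╵ │ │
│  ↳ ↑│B│
└─────┴─┘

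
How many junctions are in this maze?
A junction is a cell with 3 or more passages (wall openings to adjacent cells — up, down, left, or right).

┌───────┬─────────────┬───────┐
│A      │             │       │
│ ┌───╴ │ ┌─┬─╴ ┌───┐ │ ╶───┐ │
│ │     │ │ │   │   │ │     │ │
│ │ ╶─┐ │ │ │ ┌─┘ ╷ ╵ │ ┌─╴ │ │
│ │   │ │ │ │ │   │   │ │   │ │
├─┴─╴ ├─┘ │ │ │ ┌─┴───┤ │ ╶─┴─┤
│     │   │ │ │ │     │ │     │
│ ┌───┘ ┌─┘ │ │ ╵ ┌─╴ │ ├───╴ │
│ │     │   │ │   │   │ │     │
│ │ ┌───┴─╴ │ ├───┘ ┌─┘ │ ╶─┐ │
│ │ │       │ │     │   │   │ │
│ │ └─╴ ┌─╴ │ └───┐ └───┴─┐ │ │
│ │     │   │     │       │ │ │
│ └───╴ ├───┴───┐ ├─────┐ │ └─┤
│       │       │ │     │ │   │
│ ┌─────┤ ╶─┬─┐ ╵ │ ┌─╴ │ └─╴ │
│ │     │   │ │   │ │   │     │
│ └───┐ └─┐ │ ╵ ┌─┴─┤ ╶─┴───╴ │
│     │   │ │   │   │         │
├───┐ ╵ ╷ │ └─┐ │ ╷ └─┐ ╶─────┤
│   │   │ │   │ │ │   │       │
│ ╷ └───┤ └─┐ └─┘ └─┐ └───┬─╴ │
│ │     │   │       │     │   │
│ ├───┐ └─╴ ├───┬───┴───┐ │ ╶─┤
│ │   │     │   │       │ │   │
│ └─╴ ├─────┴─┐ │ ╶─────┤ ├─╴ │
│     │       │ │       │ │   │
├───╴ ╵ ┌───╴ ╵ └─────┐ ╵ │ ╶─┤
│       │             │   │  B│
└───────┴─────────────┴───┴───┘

Checking each cell for number of passages:

Junctions found (3+ passages):
  (0, 7): 3 passages
  (1, 3): 3 passages
  (1, 11): 3 passages
  (4, 5): 3 passages
  (4, 14): 3 passages
  (5, 3): 3 passages
  (5, 5): 3 passages
  (5, 9): 3 passages
  (6, 3): 3 passages
  (7, 0): 3 passages
  (8, 7): 3 passages
  (8, 14): 3 passages
  (9, 3): 3 passages
  (9, 7): 3 passages
  (9, 11): 3 passages
  (11, 8): 3 passages
  (13, 2): 3 passages
  (14, 2): 3 passages
  (14, 6): 3 passages
  (14, 7): 3 passages
Total junctions: 20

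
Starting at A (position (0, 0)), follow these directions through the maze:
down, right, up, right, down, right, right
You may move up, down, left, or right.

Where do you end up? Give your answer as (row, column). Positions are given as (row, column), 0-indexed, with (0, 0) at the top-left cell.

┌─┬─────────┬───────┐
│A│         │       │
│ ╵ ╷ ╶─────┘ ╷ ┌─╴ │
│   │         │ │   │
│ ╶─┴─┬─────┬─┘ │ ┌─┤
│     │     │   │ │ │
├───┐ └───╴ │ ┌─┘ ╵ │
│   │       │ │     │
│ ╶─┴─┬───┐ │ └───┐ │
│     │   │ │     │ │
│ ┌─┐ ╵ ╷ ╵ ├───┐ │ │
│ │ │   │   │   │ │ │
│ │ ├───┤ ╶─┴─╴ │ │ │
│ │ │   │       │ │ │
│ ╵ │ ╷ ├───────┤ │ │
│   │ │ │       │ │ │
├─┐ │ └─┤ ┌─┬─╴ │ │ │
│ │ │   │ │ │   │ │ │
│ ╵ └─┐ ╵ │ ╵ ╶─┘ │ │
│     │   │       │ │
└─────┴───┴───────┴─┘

Following directions step by step:
Start: (0, 0)
  down: (0, 0) → (1, 0)
  right: (1, 0) → (1, 1)
  up: (1, 1) → (0, 1)
  right: (0, 1) → (0, 2)
  down: (0, 2) → (1, 2)
  right: (1, 2) → (1, 3)
  right: (1, 3) → (1, 4)
Final position: (1, 4)

Path taken:

┌─┬─────────┬───────┐
│A│↱ ↓      │       │
│ ╵ ╷ ╶─────┘ ╷ ┌─╴ │
│↳ ↑│↳ → B    │ │   │
│ ╶─┴─┬─────┬─┘ │ ┌─┤
│     │     │   │ │ │
├───┐ └───╴ │ ┌─┘ ╵ │
│   │       │ │     │
│ ╶─┴─┬───┐ │ └───┐ │
│     │   │ │     │ │
│ ┌─┐ ╵ ╷ ╵ ├───┐ │ │
│ │ │   │   │   │ │ │
│ │ ├───┤ ╶─┴─╴ │ │ │
│ │ │   │       │ │ │
│ ╵ │ ╷ ├───────┤ │ │
│   │ │ │       │ │ │
├─┐ │ └─┤ ┌─┬─╴ │ │ │
│ │ │   │ │ │   │ │ │
│ ╵ └─┐ ╵ │ ╵ ╶─┘ │ │
│     │   │       │ │
└─────┴───┴───────┴─┘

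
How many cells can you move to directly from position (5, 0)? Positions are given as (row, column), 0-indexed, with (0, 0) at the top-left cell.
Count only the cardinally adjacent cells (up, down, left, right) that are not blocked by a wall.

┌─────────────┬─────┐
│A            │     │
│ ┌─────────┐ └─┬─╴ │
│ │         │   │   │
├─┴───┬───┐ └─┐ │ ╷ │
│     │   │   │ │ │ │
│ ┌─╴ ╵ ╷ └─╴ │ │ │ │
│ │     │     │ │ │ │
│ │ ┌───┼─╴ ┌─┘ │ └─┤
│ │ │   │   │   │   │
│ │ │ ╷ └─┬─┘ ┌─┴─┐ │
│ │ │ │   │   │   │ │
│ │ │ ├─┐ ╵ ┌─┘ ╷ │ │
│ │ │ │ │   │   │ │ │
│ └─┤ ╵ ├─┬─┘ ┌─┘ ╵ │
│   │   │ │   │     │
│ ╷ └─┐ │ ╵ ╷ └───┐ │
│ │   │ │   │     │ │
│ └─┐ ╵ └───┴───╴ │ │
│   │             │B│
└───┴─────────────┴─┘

Checking passable neighbors of (5, 0):
Neighbors: (4, 0), (6, 0)
Count: 2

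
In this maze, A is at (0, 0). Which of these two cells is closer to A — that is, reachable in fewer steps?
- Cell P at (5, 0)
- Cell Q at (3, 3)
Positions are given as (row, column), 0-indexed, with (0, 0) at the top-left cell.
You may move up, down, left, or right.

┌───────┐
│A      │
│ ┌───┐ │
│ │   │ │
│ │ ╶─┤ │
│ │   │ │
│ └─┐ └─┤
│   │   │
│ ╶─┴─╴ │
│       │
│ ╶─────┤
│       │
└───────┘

Shortest path A → P at (5, 0): 5 steps
Shortest path A → Q at (3, 3): 8 steps

P is closer (5 steps vs 8 steps).

Path to P:

┌───────┐
│A      │
│ ┌───┐ │
│↓│   │ │
│ │ ╶─┤ │
│↓│   │ │
│ └─┐ └─┤
│↓  │   │
│ ╶─┴─╴ │
│↓      │
│ ╶─────┤
│P      │
└───────┘

Path to Q:

┌───────┐
│A      │
│ ┌───┐ │
│↓│   │ │
│ │ ╶─┤ │
│↓│   │ │
│ └─┐ └─┤
│↓  │  Q│
│ ╶─┴─╴ │
│↳ → → ↑│
│ ╶─────┤
│       │
└───────┘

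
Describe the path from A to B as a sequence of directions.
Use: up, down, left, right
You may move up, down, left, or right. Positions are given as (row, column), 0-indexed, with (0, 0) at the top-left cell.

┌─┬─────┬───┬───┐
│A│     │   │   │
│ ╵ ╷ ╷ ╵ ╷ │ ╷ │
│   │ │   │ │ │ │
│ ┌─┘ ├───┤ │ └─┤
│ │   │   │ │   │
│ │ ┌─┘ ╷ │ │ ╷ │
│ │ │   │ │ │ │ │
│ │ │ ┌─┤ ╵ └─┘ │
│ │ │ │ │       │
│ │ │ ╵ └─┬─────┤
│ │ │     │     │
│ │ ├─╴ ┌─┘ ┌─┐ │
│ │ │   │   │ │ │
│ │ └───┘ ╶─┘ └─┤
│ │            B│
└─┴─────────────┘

Finding the path and converting it to directions:
Path through cells: (0,0) → (1,0) → (1,1) → (0,1) → (0,2) → (1,2) → (2,2) → (2,1) → (3,1) → (4,1) → (5,1) → (6,1) → (7,1) → (7,2) → (7,3) → (7,4) → (7,5) → (7,6) → (7,7)
Directions: down, right, up, right, down, down, left, down, down, down, down, down, right, right, right, right, right, right

Solution:

┌─┬─────┬───┬───┐
│A│↱ ↓  │   │   │
│ ╵ ╷ ╷ ╵ ╷ │ ╷ │
│↳ ↑│↓│   │ │ │ │
│ ┌─┘ ├───┤ │ └─┤
│ │↓ ↲│   │ │   │
│ │ ┌─┘ ╷ │ │ ╷ │
│ │↓│   │ │ │ │ │
│ │ │ ┌─┤ ╵ └─┘ │
│ │↓│ │ │       │
│ │ │ ╵ └─┬─────┤
│ │↓│     │     │
│ │ ├─╴ ┌─┘ ┌─┐ │
│ │↓│   │   │ │ │
│ │ └───┘ ╶─┘ └─┤
│ │↳ → → → → → B│
└─┴─────────────┘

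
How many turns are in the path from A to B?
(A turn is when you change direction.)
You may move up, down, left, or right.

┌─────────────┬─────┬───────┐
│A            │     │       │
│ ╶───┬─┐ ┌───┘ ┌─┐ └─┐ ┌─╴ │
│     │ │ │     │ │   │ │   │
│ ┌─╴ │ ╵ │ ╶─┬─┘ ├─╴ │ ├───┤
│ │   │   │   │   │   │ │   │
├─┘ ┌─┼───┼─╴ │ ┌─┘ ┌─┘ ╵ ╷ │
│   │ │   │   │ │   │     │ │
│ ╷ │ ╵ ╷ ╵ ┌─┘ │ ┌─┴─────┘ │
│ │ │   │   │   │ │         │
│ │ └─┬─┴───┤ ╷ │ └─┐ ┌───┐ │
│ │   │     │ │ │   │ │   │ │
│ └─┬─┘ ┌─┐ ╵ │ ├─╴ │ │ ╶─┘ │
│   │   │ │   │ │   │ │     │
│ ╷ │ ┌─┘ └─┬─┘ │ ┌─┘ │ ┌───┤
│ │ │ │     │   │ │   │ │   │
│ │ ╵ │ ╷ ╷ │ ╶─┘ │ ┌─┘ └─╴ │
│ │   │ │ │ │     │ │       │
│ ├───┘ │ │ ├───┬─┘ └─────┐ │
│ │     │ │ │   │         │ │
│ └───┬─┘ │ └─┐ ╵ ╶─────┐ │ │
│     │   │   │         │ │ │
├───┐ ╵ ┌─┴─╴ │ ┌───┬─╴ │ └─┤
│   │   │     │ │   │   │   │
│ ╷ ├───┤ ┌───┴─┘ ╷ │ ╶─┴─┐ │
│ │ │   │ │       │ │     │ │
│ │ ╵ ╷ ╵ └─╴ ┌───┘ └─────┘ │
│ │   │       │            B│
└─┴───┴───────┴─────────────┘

Directions: down, right, right, down, left, down, left, down, down, down, down, down, down, down, right, right, down, right, up, right, up, up, up, right, down, down, down, right, down, left, left, down, down, right, right, up, right, right, up, right, down, down, right, right, right, right
Number of turns: 25

Solution:

┌─────────────┬─────┬───────┐
│A            │     │       │
│ ╶───┬─┐ ┌───┘ ┌─┐ └─┐ ┌─╴ │
│↳ → ↓│ │ │     │ │   │ │   │
│ ┌─╴ │ ╵ │ ╶─┬─┘ ├─╴ │ ├───┤
│ │↓ ↲│   │   │   │   │ │   │
├─┘ ┌─┼───┼─╴ │ ┌─┘ ┌─┘ ╵ ╷ │
│↓ ↲│ │   │   │ │   │     │ │
│ ╷ │ ╵ ╷ ╵ ┌─┘ │ ┌─┴─────┘ │
│↓│ │   │   │   │ │         │
│ │ └─┬─┴───┤ ╷ │ └─┐ ┌───┐ │
│↓│   │     │ │ │   │ │   │ │
│ └─┬─┘ ┌─┐ ╵ │ ├─╴ │ │ ╶─┘ │
│↓  │   │ │   │ │   │ │     │
│ ╷ │ ┌─┘ └─┬─┘ │ ┌─┘ │ ┌───┤
│↓│ │ │  ↱ ↓│   │ │   │ │   │
│ │ ╵ │ ╷ ╷ │ ╶─┘ │ ┌─┘ └─╴ │
│↓│   │ │↑│↓│     │ │       │
│ ├───┘ │ │ ├───┬─┘ └─────┐ │
│↓│     │↑│↓│   │         │ │
│ └───┬─┘ │ └─┐ ╵ ╶─────┐ │ │
│↳ → ↓│↱ ↑│↳ ↓│         │ │ │
├───┐ ╵ ┌─┴─╴ │ ┌───┬─╴ │ └─┤
│   │↳ ↑│↓ ← ↲│ │↱ ↓│   │   │
│ ╷ ├───┤ ┌───┴─┘ ╷ │ ╶─┴─┐ │
│ │ │   │↓│  ↱ → ↑│↓│     │ │
│ │ ╵ ╷ ╵ └─╴ ┌───┘ └─────┘ │
│ │   │  ↳ → ↑│    ↳ → → → B│
└─┴───┴───────┴─────────────┘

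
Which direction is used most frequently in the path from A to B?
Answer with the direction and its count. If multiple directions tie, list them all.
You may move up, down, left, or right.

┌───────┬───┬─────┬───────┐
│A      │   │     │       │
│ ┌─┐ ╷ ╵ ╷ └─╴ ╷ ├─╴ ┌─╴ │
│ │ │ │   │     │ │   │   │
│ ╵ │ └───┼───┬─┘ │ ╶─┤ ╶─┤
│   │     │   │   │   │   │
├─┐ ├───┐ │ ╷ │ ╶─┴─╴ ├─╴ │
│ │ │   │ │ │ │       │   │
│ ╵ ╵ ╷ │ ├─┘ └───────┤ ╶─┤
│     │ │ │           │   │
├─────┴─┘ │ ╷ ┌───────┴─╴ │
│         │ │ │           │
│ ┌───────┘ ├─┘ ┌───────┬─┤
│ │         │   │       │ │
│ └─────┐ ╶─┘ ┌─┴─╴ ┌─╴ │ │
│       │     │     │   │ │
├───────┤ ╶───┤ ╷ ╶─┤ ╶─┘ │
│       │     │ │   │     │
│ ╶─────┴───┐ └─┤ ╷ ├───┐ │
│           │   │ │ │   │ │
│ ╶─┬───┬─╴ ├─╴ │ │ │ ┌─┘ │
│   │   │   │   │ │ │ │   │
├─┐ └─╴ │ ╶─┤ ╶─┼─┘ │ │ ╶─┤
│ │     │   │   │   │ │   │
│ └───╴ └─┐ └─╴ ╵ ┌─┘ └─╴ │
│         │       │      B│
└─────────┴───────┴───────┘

Directions: right, right, right, down, right, up, right, down, right, right, up, right, down, down, left, down, right, right, right, up, left, up, right, up, right, right, down, left, down, right, down, left, down, right, down, left, left, left, left, left, down, left, down, left, left, down, right, right, down, right, down, left, down, right, down, right, up, right, up, up, up, left, up, right, up, right, right, down, left, down, right, right, down, down, left, down, right, down
Counts: {'right': 28, 'down': 23, 'up': 11, 'left': 16}
Most common: right (28 times)

Solution:

┌───────┬───┬─────┬───────┐
│A → → ↓│↱ ↓│  ↱ ↓│  ↱ → ↓│
│ ┌─┐ ╷ ╵ ╷ └─╴ ╷ ├─╴ ┌─╴ │
│ │ │ │↳ ↑│↳ → ↑│↓│↱ ↑│↓ ↲│
│ ╵ │ └───┼───┬─┘ │ ╶─┤ ╶─┤
│   │     │   │↓ ↲│↑ ↰│↳ ↓│
├─┐ ├───┐ │ ╷ │ ╶─┴─╴ ├─╴ │
│ │ │   │ │ │ │↳ → → ↑│↓ ↲│
│ ╵ ╵ ╷ │ ├─┘ └───────┤ ╶─┤
│     │ │ │           │↳ ↓│
├─────┴─┘ │ ╷ ┌───────┴─╴ │
│         │ │ │↓ ← ← ← ← ↲│
│ ┌───────┘ ├─┘ ┌───────┬─┤
│ │         │↓ ↲│  ↱ → ↓│ │
│ └─────┐ ╶─┘ ┌─┴─╴ ┌─╴ │ │
│       │↓ ← ↲│  ↱ ↑│↓ ↲│ │
├───────┤ ╶───┤ ╷ ╶─┤ ╶─┘ │
│       │↳ → ↓│ │↑ ↰│↳ → ↓│
│ ╶─────┴───┐ └─┤ ╷ ├───┐ │
│           │↳ ↓│ │↑│   │↓│
│ ╶─┬───┬─╴ ├─╴ │ │ │ ┌─┘ │
│   │   │   │↓ ↲│ │↑│ │↓ ↲│
├─┐ └─╴ │ ╶─┤ ╶─┼─┘ │ │ ╶─┤
│ │     │   │↳ ↓│↱ ↑│ │↳ ↓│
│ └───╴ └─┐ └─╴ ╵ ┌─┘ └─╴ │
│         │    ↳ ↑│      B│
└─────────┴───────┴───────┘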